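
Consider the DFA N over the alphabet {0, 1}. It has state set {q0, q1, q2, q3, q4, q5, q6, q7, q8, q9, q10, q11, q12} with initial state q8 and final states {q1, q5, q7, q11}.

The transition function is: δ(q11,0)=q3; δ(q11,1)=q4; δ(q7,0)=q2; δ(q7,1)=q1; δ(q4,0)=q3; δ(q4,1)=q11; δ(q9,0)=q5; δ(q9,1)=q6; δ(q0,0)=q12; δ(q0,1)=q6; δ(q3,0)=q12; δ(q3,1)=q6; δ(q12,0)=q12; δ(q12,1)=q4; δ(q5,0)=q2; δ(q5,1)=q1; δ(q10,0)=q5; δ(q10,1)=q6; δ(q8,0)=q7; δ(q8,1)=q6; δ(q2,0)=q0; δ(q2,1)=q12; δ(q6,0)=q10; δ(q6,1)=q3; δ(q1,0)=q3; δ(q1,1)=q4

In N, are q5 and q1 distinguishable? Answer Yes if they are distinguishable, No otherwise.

Yes

Reachable states from the start: {q0,q1,q2,q3,q4,q5,q6,q7,q8,q10,q11,q12}. Unreachable: {q9} — drop them.
Start with accepting vs non-accepting: {q1,q5,q7,q11} | {q0,q2,q3,q4,q6,q8,q10,q12}.
Refine {q1,q5,q7,q11} on symbol 1: members go to different blocks, giving {q1,q11} and {q5,q7}.
Split {q0,q2,q3,q4,q6,q8,q10,q12} by δ(·,0) → {q0,q2,q3,q4,q6,q12} and {q8,q10}.
Refine {q0,q2,q3,q4,q6,q12} on symbol 0: members go to different blocks, giving {q0,q2,q3,q4,q12} and {q6}.
Split {q0,q2,q3,q4,q12} by δ(·,1) → {q0,q3} and {q2,q12} and {q4}.
Split {q2,q12} by δ(·,0) → {q2} and {q12}.
No further refinement is possible. Final partition (8 blocks): {q1,q11} | {q0,q3} | {q5,q7} | {q8,q10} | {q6} | {q2} | {q4} | {q12}.
q5 and q1 end up in different blocks, so they are distinguishable. For instance, the string '1' is accepted from only q5.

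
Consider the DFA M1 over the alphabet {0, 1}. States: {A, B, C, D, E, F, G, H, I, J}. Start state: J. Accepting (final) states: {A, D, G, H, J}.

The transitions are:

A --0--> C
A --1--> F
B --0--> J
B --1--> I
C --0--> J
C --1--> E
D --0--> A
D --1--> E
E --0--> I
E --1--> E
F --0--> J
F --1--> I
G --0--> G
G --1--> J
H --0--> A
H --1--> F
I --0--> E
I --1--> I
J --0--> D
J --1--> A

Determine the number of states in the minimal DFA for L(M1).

States {B,G,H} cannot be reached from the start state, so discard them.
Initial partition by acceptance: {A,D,J} | {C,E,F,I}.
On input 0, block {A,D,J} splits into {D,J} and {A}.
On input 0, block {D,J} splits into {D} and {J}.
Split {C,E,F,I} by δ(·,0) → {C,F} and {E,I}.
No further refinement is possible. Final partition (5 blocks): {D} | {C,F} | {A} | {J} | {E,I}.

5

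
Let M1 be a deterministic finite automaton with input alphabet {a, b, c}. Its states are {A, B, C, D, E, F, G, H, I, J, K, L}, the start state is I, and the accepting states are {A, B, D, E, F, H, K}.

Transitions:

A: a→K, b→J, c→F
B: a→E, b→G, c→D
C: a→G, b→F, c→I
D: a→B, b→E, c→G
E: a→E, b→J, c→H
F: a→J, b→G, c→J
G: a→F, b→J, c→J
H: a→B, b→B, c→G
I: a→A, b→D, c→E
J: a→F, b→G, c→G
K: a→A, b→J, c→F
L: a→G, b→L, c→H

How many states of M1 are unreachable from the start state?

BFS from I reaches {A, B, D, E, F, G, H, I, J, K}; the 2 state(s) C, L are never visited.

2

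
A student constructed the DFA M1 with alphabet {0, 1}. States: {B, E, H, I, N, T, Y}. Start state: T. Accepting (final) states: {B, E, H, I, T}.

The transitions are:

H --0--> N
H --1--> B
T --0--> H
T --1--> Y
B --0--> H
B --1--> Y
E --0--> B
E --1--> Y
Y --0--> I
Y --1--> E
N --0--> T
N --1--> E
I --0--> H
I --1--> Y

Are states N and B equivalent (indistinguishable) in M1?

All states are reachable from the start state.
Initial partition by acceptance: {B,E,H,I,T} | {N,Y}.
On input 0, block {B,E,H,I,T} splits into {B,E,I,T} and {H}.
On input 0, block {B,E,I,T} splits into {B,I,T} and {E}.
No further refinement is possible. Final partition (4 blocks): {B,I,T} | {N,Y} | {H} | {E}.
N and B end up in different blocks, so they are distinguishable. For instance, the string 'ε' is accepted from only B.

No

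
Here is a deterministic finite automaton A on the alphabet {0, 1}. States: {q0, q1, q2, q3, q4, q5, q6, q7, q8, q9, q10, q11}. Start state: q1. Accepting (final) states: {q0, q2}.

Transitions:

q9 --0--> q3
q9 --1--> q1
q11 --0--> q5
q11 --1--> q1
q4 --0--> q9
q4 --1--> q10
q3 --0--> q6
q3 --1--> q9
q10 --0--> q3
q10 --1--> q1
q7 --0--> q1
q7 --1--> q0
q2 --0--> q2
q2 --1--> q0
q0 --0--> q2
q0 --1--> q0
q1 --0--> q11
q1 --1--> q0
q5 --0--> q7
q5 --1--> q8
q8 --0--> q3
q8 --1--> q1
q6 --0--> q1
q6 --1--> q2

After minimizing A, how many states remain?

5

Reachable states from the start: {q0,q1,q2,q3,q5,q6,q7,q8,q9,q11}. Unreachable: {q4,q10} — drop them.
Start with accepting vs non-accepting: {q0,q2} | {q1,q3,q5,q6,q7,q8,q9,q11}.
Refine {q1,q3,q5,q6,q7,q8,q9,q11} on symbol 1: members go to different blocks, giving {q3,q5,q8,q9,q11} and {q1,q6,q7}.
On input 0, block {q3,q5,q8,q9,q11} splits into {q8,q9,q11} and {q3,q5}.
On input 0, block {q1,q6,q7} splits into {q6,q7} and {q1}.
The partition is now stable with 5 blocks: {q0,q2} | {q8,q9,q11} | {q6,q7} | {q3,q5} | {q1}.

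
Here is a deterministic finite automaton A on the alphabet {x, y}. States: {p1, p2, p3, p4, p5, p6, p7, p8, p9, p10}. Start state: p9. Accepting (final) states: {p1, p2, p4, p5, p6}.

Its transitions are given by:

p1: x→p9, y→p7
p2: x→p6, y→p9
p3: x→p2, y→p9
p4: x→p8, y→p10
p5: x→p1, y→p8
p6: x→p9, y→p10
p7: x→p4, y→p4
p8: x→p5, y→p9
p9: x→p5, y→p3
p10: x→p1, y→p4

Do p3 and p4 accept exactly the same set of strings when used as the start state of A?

Every state is reachable, so we keep all 10.
Initial partition by acceptance: {p1,p2,p4,p5,p6} | {p3,p7,p8,p9,p10}.
Split {p1,p2,p4,p5,p6} by δ(·,x) → {p1,p4,p6} and {p2,p5}.
Refine {p3,p7,p8,p9,p10} on symbol x: members go to different blocks, giving {p3,p8,p9} and {p7,p10}.
The partition is now stable with 4 blocks: {p1,p4,p6} | {p3,p8,p9} | {p2,p5} | {p7,p10}.
p3 and p4 end up in different blocks, so they are distinguishable. For instance, the string 'ε' is accepted from only p4.

No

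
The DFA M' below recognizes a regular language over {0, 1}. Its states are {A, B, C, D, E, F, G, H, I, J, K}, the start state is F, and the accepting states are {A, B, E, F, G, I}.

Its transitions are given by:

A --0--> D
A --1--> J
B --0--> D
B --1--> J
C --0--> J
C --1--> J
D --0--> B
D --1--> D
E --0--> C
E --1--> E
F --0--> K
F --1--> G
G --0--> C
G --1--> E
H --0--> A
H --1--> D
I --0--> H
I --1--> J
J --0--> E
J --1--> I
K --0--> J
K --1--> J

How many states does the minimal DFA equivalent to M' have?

5

Every state is reachable, so we keep all 11.
Initial partition by acceptance: {A,B,E,F,G,I} | {C,D,H,J,K}.
Split {A,B,E,F,G,I} by δ(·,1) → {A,B,I} and {E,F,G}.
On input 0, block {C,D,H,J,K} splits into {C,K} and {D,H} and {J}.
No further refinement is possible. Final partition (5 blocks): {A,B,I} | {C,K} | {E,F,G} | {D,H} | {J}.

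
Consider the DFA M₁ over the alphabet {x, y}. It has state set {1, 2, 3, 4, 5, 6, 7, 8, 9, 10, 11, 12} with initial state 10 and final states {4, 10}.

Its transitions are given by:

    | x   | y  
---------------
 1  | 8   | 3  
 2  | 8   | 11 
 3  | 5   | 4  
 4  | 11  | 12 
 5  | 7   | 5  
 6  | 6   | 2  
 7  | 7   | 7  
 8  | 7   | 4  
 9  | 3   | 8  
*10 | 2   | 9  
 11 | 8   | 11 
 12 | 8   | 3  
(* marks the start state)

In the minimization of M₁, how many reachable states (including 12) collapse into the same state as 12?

2

First remove the unreachable states {1,6}; 10 states remain.
Initial partition by acceptance: {4,10} | {2,3,5,7,8,9,11,12}.
Refine {2,3,5,7,8,9,11,12} on symbol y: members go to different blocks, giving {2,5,7,9,11,12} and {3,8}.
On input x, block {2,5,7,9,11,12} splits into {2,9,11,12} and {5,7}.
Refine {2,9,11,12} on symbol y: members go to different blocks, giving {2,11} and {9,12}.
No further refinement is possible. Final partition (5 blocks): {4,10} | {2,11} | {3,8} | {5,7} | {9,12}.
State 12 belongs to the block {9,12}, which has 2 states.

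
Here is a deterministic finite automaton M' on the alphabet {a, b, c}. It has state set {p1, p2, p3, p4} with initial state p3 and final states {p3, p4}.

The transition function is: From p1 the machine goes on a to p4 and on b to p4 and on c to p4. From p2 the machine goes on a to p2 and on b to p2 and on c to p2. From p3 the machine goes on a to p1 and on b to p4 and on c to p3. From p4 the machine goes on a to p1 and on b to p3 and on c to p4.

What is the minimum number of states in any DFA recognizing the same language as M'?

2

States {p2} cannot be reached from the start state, so discard them.
Start with accepting vs non-accepting: {p3,p4} | {p1}.
No further refinement is possible. Final partition (2 blocks): {p3,p4} | {p1}.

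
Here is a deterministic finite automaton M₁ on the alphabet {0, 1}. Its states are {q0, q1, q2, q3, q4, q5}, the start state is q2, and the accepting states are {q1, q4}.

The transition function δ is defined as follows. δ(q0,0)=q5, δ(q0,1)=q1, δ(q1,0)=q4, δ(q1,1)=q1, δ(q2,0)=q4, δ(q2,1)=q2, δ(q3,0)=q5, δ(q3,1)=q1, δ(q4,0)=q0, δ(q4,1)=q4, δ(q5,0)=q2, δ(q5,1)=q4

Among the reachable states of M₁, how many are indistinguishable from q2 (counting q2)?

First remove the unreachable states {q3}; 5 states remain.
Initial partition by acceptance: {q1,q4} | {q0,q2,q5}.
Refine {q1,q4} on symbol 0: members go to different blocks, giving {q1} and {q4}.
Refine {q0,q2,q5} on symbol 0: members go to different blocks, giving {q0,q5} and {q2}.
Refine {q0,q5} on symbol 0: members go to different blocks, giving {q0} and {q5}.
The partition is now stable with 5 blocks: {q1} | {q0} | {q4} | {q2} | {q5}.
State q2 belongs to the block {q2}, which has 1 states.

1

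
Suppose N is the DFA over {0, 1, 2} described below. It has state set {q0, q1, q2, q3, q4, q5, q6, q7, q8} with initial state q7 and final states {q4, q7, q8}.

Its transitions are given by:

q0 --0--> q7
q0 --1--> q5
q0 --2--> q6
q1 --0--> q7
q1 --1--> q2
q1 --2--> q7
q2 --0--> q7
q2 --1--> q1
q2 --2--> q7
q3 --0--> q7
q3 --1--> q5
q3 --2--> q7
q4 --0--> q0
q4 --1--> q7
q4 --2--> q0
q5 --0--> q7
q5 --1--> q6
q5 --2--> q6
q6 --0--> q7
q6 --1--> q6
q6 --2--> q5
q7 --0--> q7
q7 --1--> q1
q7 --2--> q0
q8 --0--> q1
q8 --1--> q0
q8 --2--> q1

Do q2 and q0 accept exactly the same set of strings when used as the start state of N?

States {q3,q4,q8} cannot be reached from the start state, so discard them.
Start with accepting vs non-accepting: {q7} | {q0,q1,q2,q5,q6}.
Refine {q0,q1,q2,q5,q6} on symbol 2: members go to different blocks, giving {q0,q5,q6} and {q1,q2}.
Stable partition: {q7} | {q0,q5,q6} | {q1,q2} — 3 equivalence classes.
q2 and q0 end up in different blocks, so they are distinguishable. For instance, the string '2' is accepted from only q2.

No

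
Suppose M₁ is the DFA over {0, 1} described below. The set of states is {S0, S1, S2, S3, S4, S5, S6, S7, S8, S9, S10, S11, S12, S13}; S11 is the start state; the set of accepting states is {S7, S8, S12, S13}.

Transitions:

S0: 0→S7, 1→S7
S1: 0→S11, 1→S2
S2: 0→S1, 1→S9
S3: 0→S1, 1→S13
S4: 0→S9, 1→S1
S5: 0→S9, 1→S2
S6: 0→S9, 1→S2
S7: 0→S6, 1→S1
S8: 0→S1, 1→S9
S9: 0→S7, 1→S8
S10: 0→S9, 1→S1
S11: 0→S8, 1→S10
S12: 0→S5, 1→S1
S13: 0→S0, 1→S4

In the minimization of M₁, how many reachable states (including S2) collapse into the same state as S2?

States {S0,S3,S4,S5,S12,S13} cannot be reached from the start state, so discard them.
Initial partition by acceptance: {S7,S8} | {S1,S2,S6,S9,S10,S11}.
On input 0, block {S1,S2,S6,S9,S10,S11} splits into {S1,S2,S6,S10} and {S9,S11}.
On input 1, block {S7,S8} splits into {S7} and {S8}.
On input 0, block {S1,S2,S6,S10} splits into {S1,S6,S10} and {S2}.
On input 1, block {S1,S6,S10} splits into {S1,S6} and {S10}.
Refine {S9,S11} on symbol 0: members go to different blocks, giving {S9} and {S11}.
Refine {S1,S6} on symbol 0: members go to different blocks, giving {S1} and {S6}.
The partition is now stable with 8 blocks: {S7} | {S1} | {S9} | {S8} | {S2} | {S10} | {S11} | {S6}.
State S2 belongs to the block {S2}, which has 1 states.

1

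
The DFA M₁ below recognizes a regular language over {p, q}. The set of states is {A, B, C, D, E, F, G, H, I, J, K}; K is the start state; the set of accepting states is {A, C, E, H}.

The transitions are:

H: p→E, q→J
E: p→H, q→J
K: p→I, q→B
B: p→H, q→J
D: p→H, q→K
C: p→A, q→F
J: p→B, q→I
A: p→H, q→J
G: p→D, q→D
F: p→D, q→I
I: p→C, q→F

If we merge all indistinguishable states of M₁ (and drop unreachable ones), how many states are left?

First remove the unreachable states {G}; 10 states remain.
P0 = {A,C,E,H} | {B,D,F,I,J,K}.
Refine {B,D,F,I,J,K} on symbol p: members go to different blocks, giving {B,D,I} and {F,J,K}.
No further refinement is possible. Final partition (3 blocks): {A,C,E,H} | {B,D,I} | {F,J,K}.

3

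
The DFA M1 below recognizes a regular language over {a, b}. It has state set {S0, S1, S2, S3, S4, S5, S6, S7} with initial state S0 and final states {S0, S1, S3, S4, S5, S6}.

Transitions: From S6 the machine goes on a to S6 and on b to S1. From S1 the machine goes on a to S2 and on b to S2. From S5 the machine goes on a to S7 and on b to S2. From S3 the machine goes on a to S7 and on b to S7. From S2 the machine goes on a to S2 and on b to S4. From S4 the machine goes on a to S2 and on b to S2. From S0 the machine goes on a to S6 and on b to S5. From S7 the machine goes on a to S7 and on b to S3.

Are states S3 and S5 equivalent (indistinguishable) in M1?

Initial partition by acceptance: {S0,S1,S3,S4,S5,S6} | {S2,S7}.
Split {S0,S1,S3,S4,S5,S6} by δ(·,a) → {S1,S3,S4,S5} and {S0,S6}.
No further refinement is possible. Final partition (3 blocks): {S1,S3,S4,S5} | {S2,S7} | {S0,S6}.
S3 and S5 lie in the same block of the stable partition, so they are equivalent — no string distinguishes them.

Yes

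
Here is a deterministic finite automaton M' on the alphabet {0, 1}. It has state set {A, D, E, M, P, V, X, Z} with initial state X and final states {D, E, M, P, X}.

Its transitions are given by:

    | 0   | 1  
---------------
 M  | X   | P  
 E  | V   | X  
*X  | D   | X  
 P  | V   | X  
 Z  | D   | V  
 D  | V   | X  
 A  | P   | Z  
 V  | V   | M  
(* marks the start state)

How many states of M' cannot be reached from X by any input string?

3

No path from X leads to A, E, Z; the other 5 states are all reachable.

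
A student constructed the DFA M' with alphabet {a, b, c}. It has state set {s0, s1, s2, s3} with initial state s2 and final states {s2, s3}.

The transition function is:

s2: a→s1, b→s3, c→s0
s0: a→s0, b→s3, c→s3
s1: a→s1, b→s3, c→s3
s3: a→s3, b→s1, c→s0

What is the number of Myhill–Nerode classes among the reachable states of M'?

Every state is reachable, so we keep all 4.
Initial partition by acceptance: {s2,s3} | {s0,s1}.
Refine {s2,s3} on symbol a: members go to different blocks, giving {s2} and {s3}.
No further refinement is possible. Final partition (3 blocks): {s2} | {s0,s1} | {s3}.

3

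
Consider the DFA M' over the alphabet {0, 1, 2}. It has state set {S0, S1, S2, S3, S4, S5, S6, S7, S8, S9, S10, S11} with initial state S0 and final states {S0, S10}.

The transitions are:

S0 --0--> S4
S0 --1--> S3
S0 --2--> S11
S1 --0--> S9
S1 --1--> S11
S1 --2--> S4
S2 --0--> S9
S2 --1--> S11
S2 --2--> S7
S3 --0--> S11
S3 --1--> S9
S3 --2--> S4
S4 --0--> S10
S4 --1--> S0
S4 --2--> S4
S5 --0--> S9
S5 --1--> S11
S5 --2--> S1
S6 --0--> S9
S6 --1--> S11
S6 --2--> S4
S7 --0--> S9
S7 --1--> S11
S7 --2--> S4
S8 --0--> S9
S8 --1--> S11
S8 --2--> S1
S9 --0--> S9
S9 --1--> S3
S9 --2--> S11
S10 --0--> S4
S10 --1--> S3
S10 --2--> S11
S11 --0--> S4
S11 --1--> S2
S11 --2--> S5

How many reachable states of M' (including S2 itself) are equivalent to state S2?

2

First remove the unreachable states {S6,S8}; 10 states remain.
P0 = {S0,S10} | {S1,S2,S3,S4,S5,S7,S9,S11}.
On input 0, block {S1,S2,S3,S4,S5,S7,S9,S11} splits into {S1,S2,S3,S5,S7,S9,S11} and {S4}.
Split {S1,S2,S3,S5,S7,S9,S11} by δ(·,0) → {S1,S2,S3,S5,S7,S9} and {S11}.
On input 0, block {S1,S2,S3,S5,S7,S9} splits into {S1,S2,S5,S7,S9} and {S3}.
Refine {S1,S2,S5,S7,S9} on symbol 1: members go to different blocks, giving {S1,S2,S5,S7} and {S9}.
Refine {S1,S2,S5,S7} on symbol 2: members go to different blocks, giving {S1,S7} and {S2,S5}.
Stable partition: {S0,S10} | {S1,S7} | {S4} | {S11} | {S3} | {S9} | {S2,S5} — 7 equivalence classes.
The equivalence class containing S2 is {S2,S5}, of size 2.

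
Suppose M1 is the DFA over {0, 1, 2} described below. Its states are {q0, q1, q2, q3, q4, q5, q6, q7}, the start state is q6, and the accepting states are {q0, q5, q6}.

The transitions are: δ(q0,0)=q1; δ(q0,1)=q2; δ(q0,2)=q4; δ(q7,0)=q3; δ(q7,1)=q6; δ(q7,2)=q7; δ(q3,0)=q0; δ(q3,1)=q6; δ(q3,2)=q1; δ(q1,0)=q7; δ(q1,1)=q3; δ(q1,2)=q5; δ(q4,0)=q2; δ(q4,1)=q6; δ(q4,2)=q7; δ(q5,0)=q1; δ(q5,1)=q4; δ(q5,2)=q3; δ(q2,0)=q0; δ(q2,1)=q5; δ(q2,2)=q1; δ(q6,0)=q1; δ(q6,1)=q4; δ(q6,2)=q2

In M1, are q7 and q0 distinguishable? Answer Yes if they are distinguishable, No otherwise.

Every state is reachable, so we keep all 8.
Start with accepting vs non-accepting: {q0,q5,q6} | {q1,q2,q3,q4,q7}.
On input 0, block {q1,q2,q3,q4,q7} splits into {q1,q4,q7} and {q2,q3}.
Split {q0,q5,q6} by δ(·,1) → {q5,q6} and {q0}.
On input 0, block {q1,q4,q7} splits into {q4,q7} and {q1}.
The partition is now stable with 5 blocks: {q5,q6} | {q4,q7} | {q2,q3} | {q0} | {q1}.
q7 and q0 end up in different blocks, so they are distinguishable. For instance, the string 'ε' is accepted from only q0.

Yes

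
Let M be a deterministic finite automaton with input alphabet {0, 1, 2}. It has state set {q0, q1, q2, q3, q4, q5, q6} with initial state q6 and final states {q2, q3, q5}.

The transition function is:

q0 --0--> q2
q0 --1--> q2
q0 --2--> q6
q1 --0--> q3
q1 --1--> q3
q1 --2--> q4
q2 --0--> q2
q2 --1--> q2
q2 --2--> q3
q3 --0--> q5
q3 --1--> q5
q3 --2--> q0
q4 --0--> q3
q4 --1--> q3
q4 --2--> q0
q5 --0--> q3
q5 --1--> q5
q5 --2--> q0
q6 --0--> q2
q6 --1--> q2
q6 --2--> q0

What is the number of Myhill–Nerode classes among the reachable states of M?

Reachable states from the start: {q0,q2,q3,q5,q6}. Unreachable: {q1,q4} — drop them.
Start with accepting vs non-accepting: {q2,q3,q5} | {q0,q6}.
Split {q2,q3,q5} by δ(·,2) → {q3,q5} and {q2}.
Stable partition: {q3,q5} | {q0,q6} | {q2} — 3 equivalence classes.

3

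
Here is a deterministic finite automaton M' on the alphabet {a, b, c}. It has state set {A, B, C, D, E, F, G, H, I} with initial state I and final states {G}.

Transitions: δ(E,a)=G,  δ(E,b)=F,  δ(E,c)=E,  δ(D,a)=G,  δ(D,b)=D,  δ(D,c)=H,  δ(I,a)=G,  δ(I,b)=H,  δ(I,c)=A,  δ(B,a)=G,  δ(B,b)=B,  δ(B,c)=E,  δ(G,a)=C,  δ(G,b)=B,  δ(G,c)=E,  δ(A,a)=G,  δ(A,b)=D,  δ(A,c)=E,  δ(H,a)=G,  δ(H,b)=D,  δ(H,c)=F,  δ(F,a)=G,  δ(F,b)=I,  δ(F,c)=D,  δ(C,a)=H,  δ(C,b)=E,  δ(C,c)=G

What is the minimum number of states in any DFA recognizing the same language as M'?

3

All states are reachable from the start state.
Start with accepting vs non-accepting: {G} | {A,B,C,D,E,F,H,I}.
Split {A,B,C,D,E,F,H,I} by δ(·,a) → {A,B,D,E,F,H,I} and {C}.
No further refinement is possible. Final partition (3 blocks): {G} | {A,B,D,E,F,H,I} | {C}.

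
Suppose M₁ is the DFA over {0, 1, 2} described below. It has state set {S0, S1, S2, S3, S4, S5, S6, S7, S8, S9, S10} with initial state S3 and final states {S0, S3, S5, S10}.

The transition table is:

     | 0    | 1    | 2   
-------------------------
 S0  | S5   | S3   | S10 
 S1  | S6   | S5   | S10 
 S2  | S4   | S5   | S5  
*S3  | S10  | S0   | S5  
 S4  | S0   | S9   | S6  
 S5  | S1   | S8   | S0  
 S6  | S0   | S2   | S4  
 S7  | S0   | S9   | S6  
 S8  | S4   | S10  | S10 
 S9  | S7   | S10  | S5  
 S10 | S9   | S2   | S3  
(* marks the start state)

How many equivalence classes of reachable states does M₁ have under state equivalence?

4

Start with accepting vs non-accepting: {S0,S3,S5,S10} | {S1,S2,S4,S6,S7,S8,S9}.
Refine {S0,S3,S5,S10} on symbol 0: members go to different blocks, giving {S0,S3} and {S5,S10}.
Refine {S1,S2,S4,S6,S7,S8,S9} on symbol 0: members go to different blocks, giving {S1,S2,S8,S9} and {S4,S6,S7}.
No further refinement is possible. Final partition (4 blocks): {S0,S3} | {S1,S2,S8,S9} | {S5,S10} | {S4,S6,S7}.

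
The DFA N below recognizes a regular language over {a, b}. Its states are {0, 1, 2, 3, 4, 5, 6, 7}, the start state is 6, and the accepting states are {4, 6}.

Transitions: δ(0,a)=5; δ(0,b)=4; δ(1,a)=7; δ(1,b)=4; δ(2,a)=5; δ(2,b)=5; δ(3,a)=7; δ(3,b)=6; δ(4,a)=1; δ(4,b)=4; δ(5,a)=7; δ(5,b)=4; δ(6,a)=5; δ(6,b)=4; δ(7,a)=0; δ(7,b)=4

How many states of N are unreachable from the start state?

2

Starting at 6 and following transitions, the reachable set is {0, 1, 4, 5, 6, 7}. That leaves 2, 3 unreachable — 2 in total.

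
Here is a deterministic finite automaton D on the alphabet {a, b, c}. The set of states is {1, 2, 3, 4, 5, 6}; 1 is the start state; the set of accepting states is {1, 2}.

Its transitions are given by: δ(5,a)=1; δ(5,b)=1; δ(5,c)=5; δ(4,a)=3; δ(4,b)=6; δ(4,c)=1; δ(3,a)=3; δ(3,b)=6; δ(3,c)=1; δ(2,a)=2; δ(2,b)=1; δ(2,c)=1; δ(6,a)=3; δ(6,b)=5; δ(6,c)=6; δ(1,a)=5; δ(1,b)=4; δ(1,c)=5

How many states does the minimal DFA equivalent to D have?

Reachable states from the start: {1,3,4,5,6}. Unreachable: {2} — drop them.
Initial partition by acceptance: {1} | {3,4,5,6}.
On input a, block {3,4,5,6} splits into {3,4,6} and {5}.
Split {3,4,6} by δ(·,b) → {3,4} and {6}.
Stable partition: {1} | {3,4} | {5} | {6} — 4 equivalence classes.

4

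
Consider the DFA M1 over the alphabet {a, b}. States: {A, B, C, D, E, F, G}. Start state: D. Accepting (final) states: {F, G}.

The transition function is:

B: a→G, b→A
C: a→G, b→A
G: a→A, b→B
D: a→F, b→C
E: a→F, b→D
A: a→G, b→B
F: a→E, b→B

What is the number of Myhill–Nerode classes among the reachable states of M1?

2

All states are reachable from the start state.
P0 = {F,G} | {A,B,C,D,E}.
The partition is now stable with 2 blocks: {F,G} | {A,B,C,D,E}.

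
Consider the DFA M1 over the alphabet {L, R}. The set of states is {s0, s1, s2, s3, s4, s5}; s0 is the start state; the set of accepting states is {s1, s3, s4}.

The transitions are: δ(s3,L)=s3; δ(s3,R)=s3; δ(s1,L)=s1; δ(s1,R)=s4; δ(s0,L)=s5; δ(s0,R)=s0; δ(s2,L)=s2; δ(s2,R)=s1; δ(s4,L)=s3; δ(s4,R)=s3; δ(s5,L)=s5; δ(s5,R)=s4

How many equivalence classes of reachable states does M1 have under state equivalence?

Reachable states from the start: {s0,s3,s4,s5}. Unreachable: {s1,s2} — drop them.
Start with accepting vs non-accepting: {s3,s4} | {s0,s5}.
Split {s0,s5} by δ(·,R) → {s0} and {s5}.
The partition is now stable with 3 blocks: {s3,s4} | {s0} | {s5}.

3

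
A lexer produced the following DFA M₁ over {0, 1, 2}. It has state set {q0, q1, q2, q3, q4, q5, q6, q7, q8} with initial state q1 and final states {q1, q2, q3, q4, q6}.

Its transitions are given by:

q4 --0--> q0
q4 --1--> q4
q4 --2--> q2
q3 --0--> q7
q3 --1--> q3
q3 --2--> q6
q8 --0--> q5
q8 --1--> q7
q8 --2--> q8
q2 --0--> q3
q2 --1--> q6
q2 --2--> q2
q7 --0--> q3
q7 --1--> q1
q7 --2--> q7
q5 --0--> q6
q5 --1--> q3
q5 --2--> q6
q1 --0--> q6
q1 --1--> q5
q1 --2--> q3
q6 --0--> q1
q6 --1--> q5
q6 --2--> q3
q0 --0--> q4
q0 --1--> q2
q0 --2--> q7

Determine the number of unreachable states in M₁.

Starting at q1 and following transitions, the reachable set is {q1, q3, q5, q6, q7}. That leaves q0, q2, q4, q8 unreachable — 4 in total.

4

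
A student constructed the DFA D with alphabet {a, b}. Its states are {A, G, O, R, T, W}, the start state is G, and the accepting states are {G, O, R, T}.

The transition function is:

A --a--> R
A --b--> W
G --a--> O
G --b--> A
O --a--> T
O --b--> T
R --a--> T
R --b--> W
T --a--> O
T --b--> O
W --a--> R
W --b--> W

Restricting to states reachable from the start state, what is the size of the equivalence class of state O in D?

2

All states are reachable from the start state.
Initial partition by acceptance: {G,O,R,T} | {A,W}.
Refine {G,O,R,T} on symbol b: members go to different blocks, giving {G,R} and {O,T}.
Stable partition: {G,R} | {A,W} | {O,T} — 3 equivalence classes.
State O belongs to the block {O,T}, which has 2 states.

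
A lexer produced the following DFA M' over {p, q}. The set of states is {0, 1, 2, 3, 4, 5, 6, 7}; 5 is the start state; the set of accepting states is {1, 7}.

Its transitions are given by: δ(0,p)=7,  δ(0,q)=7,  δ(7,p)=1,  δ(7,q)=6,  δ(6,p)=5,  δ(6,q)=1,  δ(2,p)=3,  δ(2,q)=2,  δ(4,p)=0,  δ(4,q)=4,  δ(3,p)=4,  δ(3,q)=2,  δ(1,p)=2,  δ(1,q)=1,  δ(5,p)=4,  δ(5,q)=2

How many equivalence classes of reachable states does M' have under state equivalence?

Every state is reachable, so we keep all 8.
P0 = {1,7} | {0,2,3,4,5,6}.
Refine {1,7} on symbol p: members go to different blocks, giving {1} and {7}.
Split {0,2,3,4,5,6} by δ(·,p) → {2,3,4,5,6} and {0}.
Refine {2,3,4,5,6} on symbol p: members go to different blocks, giving {2,3,5,6} and {4}.
Refine {2,3,5,6} on symbol p: members go to different blocks, giving {2,6} and {3,5}.
Refine {2,6} on symbol q: members go to different blocks, giving {2} and {6}.
The partition is now stable with 7 blocks: {1} | {2} | {7} | {0} | {4} | {3,5} | {6}.

7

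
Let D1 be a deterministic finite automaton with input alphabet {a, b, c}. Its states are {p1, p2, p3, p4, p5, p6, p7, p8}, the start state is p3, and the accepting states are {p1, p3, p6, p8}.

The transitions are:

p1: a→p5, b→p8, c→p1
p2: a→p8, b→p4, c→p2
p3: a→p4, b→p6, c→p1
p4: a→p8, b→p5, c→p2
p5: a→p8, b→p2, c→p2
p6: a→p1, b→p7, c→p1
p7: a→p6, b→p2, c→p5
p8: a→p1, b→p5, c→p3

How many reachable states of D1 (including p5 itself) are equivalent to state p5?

Initial partition by acceptance: {p1,p3,p6,p8} | {p2,p4,p5,p7}.
On input a, block {p1,p3,p6,p8} splits into {p1,p3} and {p6,p8}.
Stable partition: {p1,p3} | {p2,p4,p5,p7} | {p6,p8} — 3 equivalence classes.
State p5 belongs to the block {p2,p4,p5,p7}, which has 4 states.

4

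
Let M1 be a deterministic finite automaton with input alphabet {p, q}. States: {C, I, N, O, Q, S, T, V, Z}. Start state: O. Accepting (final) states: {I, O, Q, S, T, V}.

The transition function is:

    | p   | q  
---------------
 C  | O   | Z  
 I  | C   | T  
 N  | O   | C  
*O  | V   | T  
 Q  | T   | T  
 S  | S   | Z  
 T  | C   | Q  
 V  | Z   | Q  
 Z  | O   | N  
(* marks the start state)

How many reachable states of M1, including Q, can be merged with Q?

Reachable states from the start: {C,N,O,Q,T,V,Z}. Unreachable: {I,S} — drop them.
P0 = {O,Q,T,V} | {C,N,Z}.
On input p, block {O,Q,T,V} splits into {O,Q} and {T,V}.
Stable partition: {O,Q} | {C,N,Z} | {T,V} — 3 equivalence classes.
The equivalence class containing Q is {O,Q}, of size 2.

2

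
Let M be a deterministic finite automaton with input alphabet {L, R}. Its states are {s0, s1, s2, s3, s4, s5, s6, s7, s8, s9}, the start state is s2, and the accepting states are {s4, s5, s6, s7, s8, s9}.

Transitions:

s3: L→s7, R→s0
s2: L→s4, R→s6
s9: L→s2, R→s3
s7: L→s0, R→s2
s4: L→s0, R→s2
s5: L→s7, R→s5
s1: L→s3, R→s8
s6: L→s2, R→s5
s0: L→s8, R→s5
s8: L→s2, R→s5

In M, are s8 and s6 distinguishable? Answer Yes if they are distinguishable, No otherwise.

States {s1,s3,s9} cannot be reached from the start state, so discard them.
Initial partition by acceptance: {s4,s5,s6,s7,s8} | {s0,s2}.
Split {s4,s5,s6,s7,s8} by δ(·,L) → {s4,s6,s7,s8} and {s5}.
Split {s4,s6,s7,s8} by δ(·,R) → {s4,s7} and {s6,s8}.
On input L, block {s0,s2} splits into {s0} and {s2}.
The partition is now stable with 5 blocks: {s4,s7} | {s0} | {s5} | {s6,s8} | {s2}.
s8 and s6 lie in the same block of the stable partition, so they are equivalent — no string distinguishes them.

No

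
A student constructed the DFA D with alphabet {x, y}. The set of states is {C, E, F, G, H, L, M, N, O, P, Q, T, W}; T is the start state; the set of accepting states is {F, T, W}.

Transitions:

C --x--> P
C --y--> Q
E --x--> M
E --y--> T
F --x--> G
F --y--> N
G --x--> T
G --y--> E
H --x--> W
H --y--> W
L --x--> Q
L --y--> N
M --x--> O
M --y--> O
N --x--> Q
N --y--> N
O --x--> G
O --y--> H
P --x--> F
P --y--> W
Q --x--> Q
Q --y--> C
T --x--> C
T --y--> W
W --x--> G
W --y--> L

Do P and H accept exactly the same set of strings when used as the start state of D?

Every state is reachable, so we keep all 13.
P0 = {F,T,W} | {C,E,G,H,L,M,N,O,P,Q}.
On input y, block {F,T,W} splits into {F,W} and {T}.
Refine {C,E,G,H,L,M,N,O,P,Q} on symbol x: members go to different blocks, giving {C,E,L,M,N,O,Q} and {H,P} and {G}.
Split {C,E,L,M,N,O,Q} by δ(·,x) → {E,L,M,N,Q} and {C} and {O}.
Refine {E,L,M,N,Q} on symbol x: members go to different blocks, giving {E,L,N,Q} and {M}.
On input x, block {E,L,N,Q} splits into {L,N,Q} and {E}.
On input y, block {L,N,Q} splits into {L,N} and {Q}.
The partition is now stable with 10 blocks: {F,W} | {L,N} | {T} | {H,P} | {G} | {C} | {O} | {M} | {E} | {Q}.
P and H lie in the same block of the stable partition, so they are equivalent — no string distinguishes them.

Yes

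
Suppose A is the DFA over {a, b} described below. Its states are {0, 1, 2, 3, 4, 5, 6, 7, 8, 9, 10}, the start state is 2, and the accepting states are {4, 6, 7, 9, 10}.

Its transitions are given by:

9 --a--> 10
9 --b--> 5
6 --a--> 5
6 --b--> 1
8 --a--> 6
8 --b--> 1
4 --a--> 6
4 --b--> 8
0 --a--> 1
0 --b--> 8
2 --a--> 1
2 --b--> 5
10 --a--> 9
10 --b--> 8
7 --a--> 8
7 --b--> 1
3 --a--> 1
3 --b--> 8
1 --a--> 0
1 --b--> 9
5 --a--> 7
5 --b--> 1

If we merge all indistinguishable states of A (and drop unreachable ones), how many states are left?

5

Reachable states from the start: {0,1,2,5,6,7,8,9,10}. Unreachable: {3,4} — drop them.
Start with accepting vs non-accepting: {6,7,9,10} | {0,1,2,5,8}.
Refine {6,7,9,10} on symbol a: members go to different blocks, giving {6,7} and {9,10}.
Split {0,1,2,5,8} by δ(·,a) → {0,1,2} and {5,8}.
Split {0,1,2} by δ(·,b) → {0,2} and {1}.
The partition is now stable with 5 blocks: {6,7} | {0,2} | {9,10} | {5,8} | {1}.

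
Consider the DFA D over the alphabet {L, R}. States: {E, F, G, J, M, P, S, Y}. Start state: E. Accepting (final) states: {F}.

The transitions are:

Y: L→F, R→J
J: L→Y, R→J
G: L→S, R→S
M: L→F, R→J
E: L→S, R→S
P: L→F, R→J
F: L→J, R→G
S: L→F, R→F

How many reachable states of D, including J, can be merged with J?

1

First remove the unreachable states {M,P}; 6 states remain.
Start with accepting vs non-accepting: {F} | {E,G,J,S,Y}.
On input L, block {E,G,J,S,Y} splits into {E,G,J} and {S,Y}.
Split {E,G,J} by δ(·,R) → {E,G} and {J}.
Refine {S,Y} on symbol R: members go to different blocks, giving {S} and {Y}.
Stable partition: {F} | {E,G} | {S} | {J} | {Y} — 5 equivalence classes.
The equivalence class containing J is {J}, of size 1.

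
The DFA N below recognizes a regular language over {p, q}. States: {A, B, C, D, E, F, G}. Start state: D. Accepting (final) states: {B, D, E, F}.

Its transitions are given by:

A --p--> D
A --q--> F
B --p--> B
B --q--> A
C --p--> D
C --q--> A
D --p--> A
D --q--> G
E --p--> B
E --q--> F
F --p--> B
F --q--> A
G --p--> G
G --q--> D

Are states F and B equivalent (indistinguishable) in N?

Yes

First remove the unreachable states {C,E}; 5 states remain.
P0 = {B,D,F} | {A,G}.
On input p, block {B,D,F} splits into {B,F} and {D}.
On input p, block {A,G} splits into {A} and {G}.
The partition is now stable with 4 blocks: {B,F} | {A} | {D} | {G}.
F and B lie in the same block of the stable partition, so they are equivalent — no string distinguishes them.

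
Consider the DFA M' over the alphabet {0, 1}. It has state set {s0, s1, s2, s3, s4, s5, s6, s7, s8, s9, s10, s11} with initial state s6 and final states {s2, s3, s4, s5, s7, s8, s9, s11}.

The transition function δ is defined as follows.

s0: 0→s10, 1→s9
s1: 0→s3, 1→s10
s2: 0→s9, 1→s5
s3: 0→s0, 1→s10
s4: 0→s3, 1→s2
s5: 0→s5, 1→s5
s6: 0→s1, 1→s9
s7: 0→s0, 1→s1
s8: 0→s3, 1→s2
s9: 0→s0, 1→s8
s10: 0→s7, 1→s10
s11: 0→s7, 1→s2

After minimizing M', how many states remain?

Reachable states from the start: {s0,s1,s2,s3,s5,s6,s7,s8,s9,s10}. Unreachable: {s4,s11} — drop them.
P0 = {s2,s3,s5,s7,s8,s9} | {s0,s1,s6,s10}.
Refine {s2,s3,s5,s7,s8,s9} on symbol 0: members go to different blocks, giving {s2,s5,s8} and {s3,s7,s9}.
Split {s2,s5,s8} by δ(·,0) → {s2,s8} and {s5}.
On input 1, block {s2,s8} splits into {s2} and {s8}.
On input 0, block {s0,s1,s6,s10} splits into {s0,s6} and {s1,s10}.
Refine {s3,s7,s9} on symbol 1: members go to different blocks, giving {s3,s7} and {s9}.
No further refinement is possible. Final partition (7 blocks): {s2} | {s0,s6} | {s3,s7} | {s5} | {s8} | {s1,s10} | {s9}.

7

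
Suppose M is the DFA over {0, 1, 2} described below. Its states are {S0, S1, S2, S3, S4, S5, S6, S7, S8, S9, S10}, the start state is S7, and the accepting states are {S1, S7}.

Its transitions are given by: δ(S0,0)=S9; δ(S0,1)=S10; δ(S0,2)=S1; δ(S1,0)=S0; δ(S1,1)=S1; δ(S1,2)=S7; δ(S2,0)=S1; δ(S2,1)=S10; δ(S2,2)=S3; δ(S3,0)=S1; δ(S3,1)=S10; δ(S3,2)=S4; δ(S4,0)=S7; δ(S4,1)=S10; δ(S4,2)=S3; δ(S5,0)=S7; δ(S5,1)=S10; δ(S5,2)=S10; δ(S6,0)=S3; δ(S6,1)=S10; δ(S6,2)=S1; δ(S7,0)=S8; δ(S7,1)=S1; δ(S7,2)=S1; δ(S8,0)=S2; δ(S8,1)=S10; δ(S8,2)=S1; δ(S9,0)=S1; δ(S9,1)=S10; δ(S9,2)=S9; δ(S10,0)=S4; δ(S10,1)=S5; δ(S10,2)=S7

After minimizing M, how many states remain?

5

Reachable states from the start: {S0,S1,S2,S3,S4,S5,S7,S8,S9,S10}. Unreachable: {S6} — drop them.
Start with accepting vs non-accepting: {S1,S7} | {S0,S2,S3,S4,S5,S8,S9,S10}.
Split {S0,S2,S3,S4,S5,S8,S9,S10} by δ(·,0) → {S2,S3,S4,S5,S9} and {S0,S8,S10}.
Split {S2,S3,S4,S5,S9} by δ(·,2) → {S2,S3,S4,S9} and {S5}.
Refine {S0,S8,S10} on symbol 1: members go to different blocks, giving {S0,S8} and {S10}.
No further refinement is possible. Final partition (5 blocks): {S1,S7} | {S2,S3,S4,S9} | {S0,S8} | {S5} | {S10}.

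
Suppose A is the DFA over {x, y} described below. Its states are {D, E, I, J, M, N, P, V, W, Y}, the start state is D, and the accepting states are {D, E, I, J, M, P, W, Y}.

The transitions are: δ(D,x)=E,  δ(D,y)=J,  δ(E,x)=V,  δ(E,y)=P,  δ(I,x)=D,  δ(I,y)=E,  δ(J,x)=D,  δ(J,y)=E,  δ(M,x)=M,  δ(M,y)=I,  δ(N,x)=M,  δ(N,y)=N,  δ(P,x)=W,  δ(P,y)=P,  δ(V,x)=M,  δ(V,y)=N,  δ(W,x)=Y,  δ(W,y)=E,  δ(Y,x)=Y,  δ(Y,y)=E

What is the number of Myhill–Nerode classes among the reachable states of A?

7

Every state is reachable, so we keep all 10.
P0 = {D,E,I,J,M,P,W,Y} | {N,V}.
Split {D,E,I,J,M,P,W,Y} by δ(·,x) → {D,I,J,M,P,W,Y} and {E}.
On input x, block {D,I,J,M,P,W,Y} splits into {I,J,M,P,W,Y} and {D}.
Refine {I,J,M,P,W,Y} on symbol x: members go to different blocks, giving {M,P,W,Y} and {I,J}.
Split {M,P,W,Y} by δ(·,y) → {W,Y} and {P} and {M}.
Stable partition: {W,Y} | {N,V} | {E} | {D} | {I,J} | {P} | {M} — 7 equivalence classes.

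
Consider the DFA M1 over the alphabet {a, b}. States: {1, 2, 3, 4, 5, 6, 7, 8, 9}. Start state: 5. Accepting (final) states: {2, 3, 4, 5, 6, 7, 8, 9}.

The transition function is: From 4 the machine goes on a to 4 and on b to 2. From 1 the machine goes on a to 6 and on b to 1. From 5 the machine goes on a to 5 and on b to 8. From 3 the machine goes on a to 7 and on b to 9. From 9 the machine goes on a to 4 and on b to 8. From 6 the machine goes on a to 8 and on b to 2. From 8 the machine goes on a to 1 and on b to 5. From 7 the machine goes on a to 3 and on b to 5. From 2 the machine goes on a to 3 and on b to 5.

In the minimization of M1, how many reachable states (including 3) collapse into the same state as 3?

All states are reachable from the start state.
Initial partition by acceptance: {2,3,4,5,6,7,8,9} | {1}.
On input a, block {2,3,4,5,6,7,8,9} splits into {2,3,4,5,6,7,9} and {8}.
Refine {2,3,4,5,6,7,9} on symbol a: members go to different blocks, giving {2,3,4,5,7,9} and {6}.
Split {2,3,4,5,7,9} by δ(·,b) → {2,3,4,7} and {5,9}.
Refine {2,3,4,7} on symbol b: members go to different blocks, giving {2,3,7} and {4}.
On input a, block {5,9} splits into {5} and {9}.
On input b, block {2,3,7} splits into {2,7} and {3}.
No further refinement is possible. Final partition (8 blocks): {2,7} | {1} | {8} | {6} | {5} | {4} | {9} | {3}.
The equivalence class containing 3 is {3}, of size 1.

1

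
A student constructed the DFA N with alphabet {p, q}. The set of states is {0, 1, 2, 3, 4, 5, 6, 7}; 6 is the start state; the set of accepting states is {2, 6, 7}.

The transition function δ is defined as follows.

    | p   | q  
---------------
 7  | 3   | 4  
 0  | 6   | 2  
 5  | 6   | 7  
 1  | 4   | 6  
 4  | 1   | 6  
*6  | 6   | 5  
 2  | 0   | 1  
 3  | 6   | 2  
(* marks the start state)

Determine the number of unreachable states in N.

0

Every one of the 8 states is reachable from 6.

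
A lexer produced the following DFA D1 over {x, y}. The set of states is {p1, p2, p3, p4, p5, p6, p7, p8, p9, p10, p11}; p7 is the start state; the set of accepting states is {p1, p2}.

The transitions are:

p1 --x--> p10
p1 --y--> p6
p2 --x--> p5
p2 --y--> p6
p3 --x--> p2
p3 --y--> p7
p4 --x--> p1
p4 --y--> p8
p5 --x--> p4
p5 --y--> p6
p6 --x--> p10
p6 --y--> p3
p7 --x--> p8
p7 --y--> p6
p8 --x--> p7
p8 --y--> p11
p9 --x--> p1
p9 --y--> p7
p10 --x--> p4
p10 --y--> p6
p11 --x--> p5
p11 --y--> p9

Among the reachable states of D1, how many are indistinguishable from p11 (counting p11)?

2

All states are reachable from the start state.
Initial partition by acceptance: {p1,p2} | {p3,p4,p5,p6,p7,p8,p9,p10,p11}.
Refine {p3,p4,p5,p6,p7,p8,p9,p10,p11} on symbol x: members go to different blocks, giving {p5,p6,p7,p8,p10,p11} and {p3,p4,p9}.
On input x, block {p5,p6,p7,p8,p10,p11} splits into {p6,p7,p8,p11} and {p5,p10}.
Refine {p6,p7,p8,p11} on symbol x: members go to different blocks, giving {p6,p11} and {p7,p8}.
The partition is now stable with 5 blocks: {p1,p2} | {p6,p11} | {p3,p4,p9} | {p5,p10} | {p7,p8}.
State p11 belongs to the block {p6,p11}, which has 2 states.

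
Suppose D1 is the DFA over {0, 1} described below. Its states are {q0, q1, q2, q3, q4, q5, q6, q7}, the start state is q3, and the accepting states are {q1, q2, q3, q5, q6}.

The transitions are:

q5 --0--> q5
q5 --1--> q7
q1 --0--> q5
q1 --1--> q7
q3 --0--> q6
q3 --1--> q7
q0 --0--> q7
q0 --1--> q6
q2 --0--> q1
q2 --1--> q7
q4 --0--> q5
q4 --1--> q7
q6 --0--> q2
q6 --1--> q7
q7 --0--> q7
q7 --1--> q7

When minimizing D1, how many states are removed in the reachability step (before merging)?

No path from q3 leads to q0, q4; the other 6 states are all reachable.

2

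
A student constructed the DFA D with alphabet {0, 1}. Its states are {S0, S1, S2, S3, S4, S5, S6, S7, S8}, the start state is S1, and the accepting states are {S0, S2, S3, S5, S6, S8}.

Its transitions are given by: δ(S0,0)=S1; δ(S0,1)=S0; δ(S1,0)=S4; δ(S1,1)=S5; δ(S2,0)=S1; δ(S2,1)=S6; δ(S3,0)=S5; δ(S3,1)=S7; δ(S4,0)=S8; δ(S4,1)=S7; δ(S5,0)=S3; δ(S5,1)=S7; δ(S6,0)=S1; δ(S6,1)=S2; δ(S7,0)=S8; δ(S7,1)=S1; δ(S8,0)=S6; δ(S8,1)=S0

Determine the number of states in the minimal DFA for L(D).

Start with accepting vs non-accepting: {S0,S2,S3,S5,S6,S8} | {S1,S4,S7}.
On input 0, block {S0,S2,S3,S5,S6,S8} splits into {S0,S2,S6} and {S3,S5,S8}.
Refine {S1,S4,S7} on symbol 0: members go to different blocks, giving {S4,S7} and {S1}.
Split {S4,S7} by δ(·,1) → {S4} and {S7}.
On input 0, block {S3,S5,S8} splits into {S3,S5} and {S8}.
No further refinement is possible. Final partition (6 blocks): {S0,S2,S6} | {S4} | {S3,S5} | {S1} | {S7} | {S8}.

6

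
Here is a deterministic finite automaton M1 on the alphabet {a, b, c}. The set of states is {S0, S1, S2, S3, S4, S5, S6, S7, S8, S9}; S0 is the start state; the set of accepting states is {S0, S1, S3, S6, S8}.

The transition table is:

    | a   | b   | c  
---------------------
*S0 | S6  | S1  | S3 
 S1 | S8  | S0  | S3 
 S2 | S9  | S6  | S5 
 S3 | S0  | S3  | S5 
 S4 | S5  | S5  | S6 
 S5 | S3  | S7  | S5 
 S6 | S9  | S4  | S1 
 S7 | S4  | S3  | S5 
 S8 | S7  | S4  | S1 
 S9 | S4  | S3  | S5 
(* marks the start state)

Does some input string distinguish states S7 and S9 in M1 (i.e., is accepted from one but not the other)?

No

Reachable states from the start: {S0,S1,S3,S4,S5,S6,S7,S8,S9}. Unreachable: {S2} — drop them.
Start with accepting vs non-accepting: {S0,S1,S3,S6,S8} | {S4,S5,S7,S9}.
Refine {S0,S1,S3,S6,S8} on symbol a: members go to different blocks, giving {S0,S1,S3} and {S6,S8}.
Refine {S0,S1,S3} on symbol a: members go to different blocks, giving {S0,S1} and {S3}.
Refine {S4,S5,S7,S9} on symbol a: members go to different blocks, giving {S4,S7,S9} and {S5}.
On input a, block {S4,S7,S9} splits into {S7,S9} and {S4}.
No further refinement is possible. Final partition (6 blocks): {S0,S1} | {S7,S9} | {S6,S8} | {S3} | {S5} | {S4}.
S7 and S9 lie in the same block of the stable partition, so they are equivalent — no string distinguishes them.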